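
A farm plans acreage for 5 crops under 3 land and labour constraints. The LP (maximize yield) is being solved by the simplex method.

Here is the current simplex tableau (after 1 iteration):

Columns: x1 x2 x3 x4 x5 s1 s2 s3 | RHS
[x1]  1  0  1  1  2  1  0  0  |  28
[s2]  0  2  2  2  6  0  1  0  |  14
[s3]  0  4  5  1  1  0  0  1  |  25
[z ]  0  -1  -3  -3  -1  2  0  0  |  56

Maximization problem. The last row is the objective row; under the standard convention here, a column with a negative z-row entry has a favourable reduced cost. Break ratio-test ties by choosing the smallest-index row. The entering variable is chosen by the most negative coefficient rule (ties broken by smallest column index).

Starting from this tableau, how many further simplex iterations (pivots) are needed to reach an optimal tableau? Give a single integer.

2

pivot: x3 in, s3 out → z = 71
pivot: x4 in, s2 out → z = 77
No improving column remains; optimal.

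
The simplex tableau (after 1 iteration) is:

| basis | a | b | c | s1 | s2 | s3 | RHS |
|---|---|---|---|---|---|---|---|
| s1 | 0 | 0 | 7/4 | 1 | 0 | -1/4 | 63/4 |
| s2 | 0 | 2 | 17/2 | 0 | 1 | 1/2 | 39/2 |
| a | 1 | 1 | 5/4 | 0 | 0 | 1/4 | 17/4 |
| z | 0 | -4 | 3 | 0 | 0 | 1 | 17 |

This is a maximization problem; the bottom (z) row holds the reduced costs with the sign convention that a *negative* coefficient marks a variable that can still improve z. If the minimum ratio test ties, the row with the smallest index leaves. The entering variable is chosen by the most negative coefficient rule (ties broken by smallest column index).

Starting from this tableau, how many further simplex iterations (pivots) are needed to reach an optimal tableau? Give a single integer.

pivot: b in, a out → z = 34
No improving column remains; optimal.

1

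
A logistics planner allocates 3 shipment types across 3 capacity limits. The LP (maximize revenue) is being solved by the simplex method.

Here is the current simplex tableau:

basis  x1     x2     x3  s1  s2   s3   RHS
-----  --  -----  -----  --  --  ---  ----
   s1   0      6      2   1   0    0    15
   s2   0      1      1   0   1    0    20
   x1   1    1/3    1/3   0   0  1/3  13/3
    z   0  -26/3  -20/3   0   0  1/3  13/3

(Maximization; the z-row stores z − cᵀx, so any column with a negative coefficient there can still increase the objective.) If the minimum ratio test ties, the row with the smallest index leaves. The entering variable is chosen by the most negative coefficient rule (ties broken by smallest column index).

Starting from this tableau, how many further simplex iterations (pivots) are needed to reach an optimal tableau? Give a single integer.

2

pivot: x2 in, s1 out → z = 26
pivot: x3 in, x2 out → z = 163/3
No improving column remains; optimal.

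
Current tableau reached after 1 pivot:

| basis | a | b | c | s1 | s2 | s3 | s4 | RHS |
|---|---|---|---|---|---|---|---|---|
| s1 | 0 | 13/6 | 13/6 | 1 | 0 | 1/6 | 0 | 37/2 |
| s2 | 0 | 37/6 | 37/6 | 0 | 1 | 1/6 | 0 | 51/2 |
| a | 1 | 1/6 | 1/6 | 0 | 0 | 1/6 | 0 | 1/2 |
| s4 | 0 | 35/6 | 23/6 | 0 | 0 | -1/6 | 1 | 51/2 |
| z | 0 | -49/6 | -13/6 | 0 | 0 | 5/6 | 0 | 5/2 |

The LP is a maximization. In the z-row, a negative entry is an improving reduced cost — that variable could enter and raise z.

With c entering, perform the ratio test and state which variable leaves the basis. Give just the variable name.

a

Ratios: row 1 (s1): (37/2)/(13/6) = 111/13; row 2 (s2): (51/2)/(37/6) = 153/37; row 3 (a): (1/2)/(1/6) = 3; row 4 (s4): (51/2)/(23/6) = 153/23.
Minimum ratio 3 is in the a row, so a leaves.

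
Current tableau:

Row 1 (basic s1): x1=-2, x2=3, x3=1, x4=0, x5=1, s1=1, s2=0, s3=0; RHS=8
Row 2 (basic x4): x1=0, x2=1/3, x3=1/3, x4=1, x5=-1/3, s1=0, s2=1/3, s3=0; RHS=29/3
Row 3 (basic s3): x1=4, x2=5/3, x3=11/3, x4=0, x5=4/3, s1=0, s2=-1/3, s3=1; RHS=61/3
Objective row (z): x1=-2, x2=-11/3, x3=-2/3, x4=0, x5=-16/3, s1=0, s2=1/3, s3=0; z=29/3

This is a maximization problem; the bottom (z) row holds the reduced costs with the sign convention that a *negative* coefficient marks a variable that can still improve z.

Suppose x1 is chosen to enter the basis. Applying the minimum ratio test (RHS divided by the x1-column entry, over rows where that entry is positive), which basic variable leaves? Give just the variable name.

Ratios: row 1 (s1): entry -2 ≤ 0, skip; row 2 (x4): entry 0 ≤ 0, skip; row 3 (s3): (61/3)/4 = 61/12.
Minimum ratio 61/12 is in the s3 row, so s3 leaves.

s3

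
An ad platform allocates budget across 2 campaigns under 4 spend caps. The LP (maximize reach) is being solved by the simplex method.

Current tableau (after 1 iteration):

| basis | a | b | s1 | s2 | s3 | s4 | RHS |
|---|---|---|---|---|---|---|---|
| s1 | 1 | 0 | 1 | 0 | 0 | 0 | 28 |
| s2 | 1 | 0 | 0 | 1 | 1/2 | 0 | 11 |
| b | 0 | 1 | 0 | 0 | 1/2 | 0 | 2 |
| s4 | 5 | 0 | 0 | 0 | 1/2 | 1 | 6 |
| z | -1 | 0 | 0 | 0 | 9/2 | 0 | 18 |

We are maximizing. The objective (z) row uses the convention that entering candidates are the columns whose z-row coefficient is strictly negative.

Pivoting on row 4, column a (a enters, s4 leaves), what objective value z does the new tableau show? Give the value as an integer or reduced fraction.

96/5

Minimum ratio for a: 6/5 = 6/5.
z changes by −(z-row coeff of a)·ratio = −(-1)·(6/5) = 6/5.
New z = 18 + (6/5) = 96/5.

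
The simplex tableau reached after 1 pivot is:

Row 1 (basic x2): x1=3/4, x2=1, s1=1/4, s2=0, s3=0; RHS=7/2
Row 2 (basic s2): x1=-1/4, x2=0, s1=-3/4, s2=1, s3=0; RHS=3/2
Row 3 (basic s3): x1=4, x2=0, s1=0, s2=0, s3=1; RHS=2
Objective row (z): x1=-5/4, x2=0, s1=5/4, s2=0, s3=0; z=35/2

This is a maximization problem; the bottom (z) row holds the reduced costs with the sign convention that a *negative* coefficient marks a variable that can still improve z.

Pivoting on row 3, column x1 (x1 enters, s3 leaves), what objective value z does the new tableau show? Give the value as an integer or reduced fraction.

Minimum ratio for x1: 2/4 = 1/2.
z changes by −(z-row coeff of x1)·ratio = −(-5/4)·(1/2) = 5/8.
New z = 35/2 + (5/8) = 145/8.

145/8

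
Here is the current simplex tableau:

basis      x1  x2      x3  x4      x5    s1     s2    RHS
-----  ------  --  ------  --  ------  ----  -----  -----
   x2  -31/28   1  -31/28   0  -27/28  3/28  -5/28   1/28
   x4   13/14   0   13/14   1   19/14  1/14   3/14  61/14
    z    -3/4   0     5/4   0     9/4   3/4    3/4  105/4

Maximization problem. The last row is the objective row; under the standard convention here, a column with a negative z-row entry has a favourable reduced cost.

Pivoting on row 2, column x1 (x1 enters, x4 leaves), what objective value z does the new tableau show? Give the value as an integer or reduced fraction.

387/13

Minimum ratio for x1: (61/14)/(13/14) = 61/13.
z changes by −(z-row coeff of x1)·ratio = −(-3/4)·(61/13) = 183/52.
New z = 105/4 + (183/52) = 387/13.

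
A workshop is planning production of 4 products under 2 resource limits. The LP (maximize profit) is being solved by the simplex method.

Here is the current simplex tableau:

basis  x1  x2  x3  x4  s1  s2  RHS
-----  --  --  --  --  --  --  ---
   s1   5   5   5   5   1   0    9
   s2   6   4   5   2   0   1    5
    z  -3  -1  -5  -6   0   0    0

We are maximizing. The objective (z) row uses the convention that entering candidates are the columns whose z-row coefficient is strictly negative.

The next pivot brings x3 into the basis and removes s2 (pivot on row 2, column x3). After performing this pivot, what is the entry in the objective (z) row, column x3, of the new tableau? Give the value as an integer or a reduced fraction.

0

Pivot element is row 2, column x3: 5.
Normalize row 2: new (row 2, x3) = 5/5 = 1.
z-row ← z-row − (-5)·(new row 2): -5 − (-5)·1 = 0.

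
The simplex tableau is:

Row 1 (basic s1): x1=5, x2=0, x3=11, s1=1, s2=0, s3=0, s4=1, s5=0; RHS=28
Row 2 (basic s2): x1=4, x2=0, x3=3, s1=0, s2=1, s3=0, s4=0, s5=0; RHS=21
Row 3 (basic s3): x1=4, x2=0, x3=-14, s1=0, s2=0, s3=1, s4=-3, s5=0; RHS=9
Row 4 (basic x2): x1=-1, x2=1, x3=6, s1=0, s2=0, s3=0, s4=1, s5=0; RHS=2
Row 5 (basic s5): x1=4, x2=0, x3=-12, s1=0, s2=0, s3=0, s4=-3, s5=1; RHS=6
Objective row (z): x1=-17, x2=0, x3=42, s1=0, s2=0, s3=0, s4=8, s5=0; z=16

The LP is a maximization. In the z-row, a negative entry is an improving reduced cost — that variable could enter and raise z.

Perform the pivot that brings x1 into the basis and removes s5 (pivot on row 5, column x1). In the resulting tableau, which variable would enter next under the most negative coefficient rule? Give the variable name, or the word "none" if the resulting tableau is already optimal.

x3

Pivot element 4. New z-row = old z-row − (-17)·(row 5/4).
Updated z-row coefficients: x1: 0, x2: 0, x3: -9, s1: 0, s2: 0, s3: 0, s4: -19/4, s5: 17/4.
The most negative is -9 in column x3, so x3 would enter next.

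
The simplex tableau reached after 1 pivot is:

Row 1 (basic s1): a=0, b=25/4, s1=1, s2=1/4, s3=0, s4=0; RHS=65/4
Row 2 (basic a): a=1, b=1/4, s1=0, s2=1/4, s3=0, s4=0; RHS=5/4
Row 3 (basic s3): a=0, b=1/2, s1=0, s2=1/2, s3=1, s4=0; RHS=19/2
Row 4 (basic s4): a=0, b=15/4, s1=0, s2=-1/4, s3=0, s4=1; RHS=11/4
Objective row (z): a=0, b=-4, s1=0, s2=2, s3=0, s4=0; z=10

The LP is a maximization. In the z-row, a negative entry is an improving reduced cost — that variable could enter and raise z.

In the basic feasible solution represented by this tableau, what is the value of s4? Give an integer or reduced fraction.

11/4

s4 is basic (row 4); its value is the RHS of that row: 11/4.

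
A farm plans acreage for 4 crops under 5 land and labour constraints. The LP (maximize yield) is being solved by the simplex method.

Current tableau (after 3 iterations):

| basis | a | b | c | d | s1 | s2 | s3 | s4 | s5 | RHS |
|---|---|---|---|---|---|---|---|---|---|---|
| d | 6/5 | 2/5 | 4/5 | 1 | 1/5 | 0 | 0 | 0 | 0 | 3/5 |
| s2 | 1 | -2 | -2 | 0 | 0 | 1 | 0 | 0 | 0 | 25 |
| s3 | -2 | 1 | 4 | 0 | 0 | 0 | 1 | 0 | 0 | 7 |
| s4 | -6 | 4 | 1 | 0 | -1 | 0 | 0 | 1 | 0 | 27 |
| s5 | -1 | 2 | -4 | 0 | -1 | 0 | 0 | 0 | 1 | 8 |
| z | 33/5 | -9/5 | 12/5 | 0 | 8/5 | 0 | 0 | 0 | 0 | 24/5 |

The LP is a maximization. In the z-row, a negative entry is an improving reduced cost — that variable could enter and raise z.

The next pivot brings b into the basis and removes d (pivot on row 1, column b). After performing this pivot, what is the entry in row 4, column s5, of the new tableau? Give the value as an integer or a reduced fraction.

Pivot element is row 1, column b: 2/5.
Normalize row 1: new (row 1, s5) = 0/(2/5) = 0.
row 4 ← row 4 − 4·(new row 1): 0 − 4·0 = 0.

0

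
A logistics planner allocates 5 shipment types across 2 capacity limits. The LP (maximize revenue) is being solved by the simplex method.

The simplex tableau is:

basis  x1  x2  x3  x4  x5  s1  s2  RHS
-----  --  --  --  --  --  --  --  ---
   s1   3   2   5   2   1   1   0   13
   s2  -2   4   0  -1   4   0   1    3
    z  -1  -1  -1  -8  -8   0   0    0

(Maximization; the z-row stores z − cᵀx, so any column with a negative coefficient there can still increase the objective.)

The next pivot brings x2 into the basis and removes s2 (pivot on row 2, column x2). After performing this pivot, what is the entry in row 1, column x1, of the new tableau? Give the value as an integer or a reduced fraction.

Pivot element is row 2, column x2: 4.
Normalize row 2: new (row 2, x1) = (-2)/4 = -1/2.
row 1 ← row 1 − 2·(new row 2): 3 − 2·(-1/2) = 4.

4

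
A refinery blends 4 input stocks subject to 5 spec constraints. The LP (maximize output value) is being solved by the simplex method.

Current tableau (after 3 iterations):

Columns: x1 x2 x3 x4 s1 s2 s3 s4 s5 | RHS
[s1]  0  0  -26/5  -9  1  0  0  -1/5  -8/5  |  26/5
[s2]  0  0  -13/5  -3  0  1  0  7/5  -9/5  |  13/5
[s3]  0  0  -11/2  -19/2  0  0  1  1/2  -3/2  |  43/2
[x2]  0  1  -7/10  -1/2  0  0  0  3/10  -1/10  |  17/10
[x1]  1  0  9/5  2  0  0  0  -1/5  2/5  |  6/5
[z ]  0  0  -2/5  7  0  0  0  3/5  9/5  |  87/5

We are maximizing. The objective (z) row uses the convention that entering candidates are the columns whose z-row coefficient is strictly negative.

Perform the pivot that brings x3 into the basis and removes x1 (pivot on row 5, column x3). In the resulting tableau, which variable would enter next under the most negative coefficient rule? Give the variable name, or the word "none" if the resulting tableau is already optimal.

none

Pivot element 9/5. New z-row = old z-row − (-2/5)·(row 5/(9/5)).
Updated z-row coefficients: x1: 2/9, x2: 0, x3: 0, x4: 67/9, s1: 0, s2: 0, s3: 0, s4: 5/9, s5: 17/9.
No coefficient is strictly negative; the tableau after this pivot is optimal.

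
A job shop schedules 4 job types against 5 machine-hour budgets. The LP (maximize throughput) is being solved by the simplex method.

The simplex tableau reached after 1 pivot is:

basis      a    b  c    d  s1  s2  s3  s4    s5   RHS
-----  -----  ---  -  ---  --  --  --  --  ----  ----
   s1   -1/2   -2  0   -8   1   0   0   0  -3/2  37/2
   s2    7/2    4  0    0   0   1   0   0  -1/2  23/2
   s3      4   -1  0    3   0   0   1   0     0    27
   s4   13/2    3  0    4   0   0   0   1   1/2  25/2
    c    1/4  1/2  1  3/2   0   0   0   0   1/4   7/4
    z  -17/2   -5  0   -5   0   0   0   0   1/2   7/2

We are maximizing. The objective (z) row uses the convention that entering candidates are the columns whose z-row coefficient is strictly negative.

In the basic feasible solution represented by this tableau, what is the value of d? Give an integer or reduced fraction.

0

d is nonbasic (not in the basis column), so its value in the current BFS is 0.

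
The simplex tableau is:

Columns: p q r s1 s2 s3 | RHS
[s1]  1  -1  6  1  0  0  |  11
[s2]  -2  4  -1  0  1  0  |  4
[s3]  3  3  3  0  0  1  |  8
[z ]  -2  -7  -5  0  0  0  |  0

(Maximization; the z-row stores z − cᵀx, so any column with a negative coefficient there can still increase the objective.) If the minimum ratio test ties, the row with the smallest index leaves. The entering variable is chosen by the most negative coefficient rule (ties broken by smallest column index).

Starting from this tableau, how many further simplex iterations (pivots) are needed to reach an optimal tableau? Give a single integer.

2

pivot: q in, s2 out → z = 7
pivot: r in, s3 out → z = 16
No improving column remains; optimal.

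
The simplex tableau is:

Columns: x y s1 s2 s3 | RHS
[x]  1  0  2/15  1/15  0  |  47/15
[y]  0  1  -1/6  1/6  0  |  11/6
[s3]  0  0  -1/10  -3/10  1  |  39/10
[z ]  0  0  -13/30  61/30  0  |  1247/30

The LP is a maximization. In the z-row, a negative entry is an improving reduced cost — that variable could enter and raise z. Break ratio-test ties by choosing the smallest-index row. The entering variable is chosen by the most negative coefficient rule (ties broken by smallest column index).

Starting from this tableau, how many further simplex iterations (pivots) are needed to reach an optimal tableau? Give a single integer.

1

pivot: s1 in, x out → z = 207/4
No improving column remains; optimal.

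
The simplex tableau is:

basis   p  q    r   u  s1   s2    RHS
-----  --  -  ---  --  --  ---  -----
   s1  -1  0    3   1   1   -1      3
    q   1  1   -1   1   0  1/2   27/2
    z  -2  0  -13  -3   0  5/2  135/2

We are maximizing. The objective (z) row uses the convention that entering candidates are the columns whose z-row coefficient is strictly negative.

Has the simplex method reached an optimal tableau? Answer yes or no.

Column p has objective-row coefficient -2, which is negative; an improving pivot exists, so not yet optimal.

no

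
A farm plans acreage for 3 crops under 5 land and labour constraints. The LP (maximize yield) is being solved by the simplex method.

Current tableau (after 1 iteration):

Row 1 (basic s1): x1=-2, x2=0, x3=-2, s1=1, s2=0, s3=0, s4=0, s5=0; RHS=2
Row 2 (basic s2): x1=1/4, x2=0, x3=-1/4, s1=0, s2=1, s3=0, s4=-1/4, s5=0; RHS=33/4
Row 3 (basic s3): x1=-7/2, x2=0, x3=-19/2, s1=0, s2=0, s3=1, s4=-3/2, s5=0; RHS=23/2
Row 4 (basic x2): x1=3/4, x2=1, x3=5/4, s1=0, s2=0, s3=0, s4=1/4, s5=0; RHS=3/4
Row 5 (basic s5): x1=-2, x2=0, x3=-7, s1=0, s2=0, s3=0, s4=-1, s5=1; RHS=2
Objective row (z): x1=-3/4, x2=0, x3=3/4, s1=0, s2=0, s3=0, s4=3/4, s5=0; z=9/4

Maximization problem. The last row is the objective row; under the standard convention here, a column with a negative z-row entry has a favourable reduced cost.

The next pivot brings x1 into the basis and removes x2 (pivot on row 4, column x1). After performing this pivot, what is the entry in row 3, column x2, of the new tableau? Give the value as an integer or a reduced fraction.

14/3

Pivot element is row 4, column x1: 3/4.
Normalize row 4: new (row 4, x2) = 1/(3/4) = 4/3.
row 3 ← row 3 − (-7/2)·(new row 4): 0 − (-7/2)·(4/3) = 14/3.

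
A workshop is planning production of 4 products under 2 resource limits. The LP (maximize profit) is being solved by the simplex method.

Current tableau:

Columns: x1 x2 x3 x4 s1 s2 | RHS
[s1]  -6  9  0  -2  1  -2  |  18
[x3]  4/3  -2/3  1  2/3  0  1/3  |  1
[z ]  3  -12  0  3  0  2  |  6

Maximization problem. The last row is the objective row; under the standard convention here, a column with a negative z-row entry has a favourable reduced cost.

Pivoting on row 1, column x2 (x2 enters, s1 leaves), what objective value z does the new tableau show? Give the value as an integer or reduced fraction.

30

Minimum ratio for x2: 18/9 = 2.
z changes by −(z-row coeff of x2)·ratio = −(-12)·2 = 24.
New z = 6 + 24 = 30.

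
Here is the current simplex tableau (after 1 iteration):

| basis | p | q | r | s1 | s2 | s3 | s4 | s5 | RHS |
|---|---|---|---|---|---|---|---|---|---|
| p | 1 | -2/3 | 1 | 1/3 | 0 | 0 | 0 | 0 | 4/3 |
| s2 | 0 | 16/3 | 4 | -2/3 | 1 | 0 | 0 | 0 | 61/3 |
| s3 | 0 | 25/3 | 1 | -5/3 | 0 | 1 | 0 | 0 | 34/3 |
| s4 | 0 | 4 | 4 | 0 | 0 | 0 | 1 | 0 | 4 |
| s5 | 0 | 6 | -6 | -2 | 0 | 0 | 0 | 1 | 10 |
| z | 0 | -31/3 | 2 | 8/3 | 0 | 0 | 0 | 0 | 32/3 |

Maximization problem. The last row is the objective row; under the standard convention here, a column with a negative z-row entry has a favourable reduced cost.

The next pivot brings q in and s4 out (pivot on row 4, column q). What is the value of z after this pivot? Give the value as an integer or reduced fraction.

21

Minimum ratio for q: 4/4 = 1.
z changes by −(z-row coeff of q)·ratio = −(-31/3)·1 = 31/3.
New z = 32/3 + (31/3) = 21.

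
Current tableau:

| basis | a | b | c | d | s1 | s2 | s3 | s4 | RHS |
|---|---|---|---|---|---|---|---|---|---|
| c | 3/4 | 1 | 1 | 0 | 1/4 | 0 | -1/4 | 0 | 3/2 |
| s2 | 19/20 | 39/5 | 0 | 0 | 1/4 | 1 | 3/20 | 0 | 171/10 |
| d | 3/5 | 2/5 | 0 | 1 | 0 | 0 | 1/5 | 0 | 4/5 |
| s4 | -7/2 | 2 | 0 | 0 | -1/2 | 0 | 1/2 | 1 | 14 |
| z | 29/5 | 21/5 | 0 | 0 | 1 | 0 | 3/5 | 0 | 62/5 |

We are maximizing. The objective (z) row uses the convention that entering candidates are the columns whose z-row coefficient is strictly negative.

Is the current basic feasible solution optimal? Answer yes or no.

No objective-row coefficient is strictly negative, so no entering variable exists; the tableau is optimal.

yes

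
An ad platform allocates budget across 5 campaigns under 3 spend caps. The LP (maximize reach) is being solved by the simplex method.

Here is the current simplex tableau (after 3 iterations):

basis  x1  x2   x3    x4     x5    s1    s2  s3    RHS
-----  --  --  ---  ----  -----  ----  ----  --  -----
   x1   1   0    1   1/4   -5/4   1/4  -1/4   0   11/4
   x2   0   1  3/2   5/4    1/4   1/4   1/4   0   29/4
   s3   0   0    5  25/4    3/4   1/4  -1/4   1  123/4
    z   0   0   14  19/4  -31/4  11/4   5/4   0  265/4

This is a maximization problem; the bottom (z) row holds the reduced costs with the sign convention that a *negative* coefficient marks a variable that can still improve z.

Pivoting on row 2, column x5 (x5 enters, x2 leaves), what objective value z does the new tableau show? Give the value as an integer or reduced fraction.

Minimum ratio for x5: (29/4)/(1/4) = 29.
z changes by −(z-row coeff of x5)·ratio = −(-31/4)·29 = 899/4.
New z = 265/4 + (899/4) = 291.

291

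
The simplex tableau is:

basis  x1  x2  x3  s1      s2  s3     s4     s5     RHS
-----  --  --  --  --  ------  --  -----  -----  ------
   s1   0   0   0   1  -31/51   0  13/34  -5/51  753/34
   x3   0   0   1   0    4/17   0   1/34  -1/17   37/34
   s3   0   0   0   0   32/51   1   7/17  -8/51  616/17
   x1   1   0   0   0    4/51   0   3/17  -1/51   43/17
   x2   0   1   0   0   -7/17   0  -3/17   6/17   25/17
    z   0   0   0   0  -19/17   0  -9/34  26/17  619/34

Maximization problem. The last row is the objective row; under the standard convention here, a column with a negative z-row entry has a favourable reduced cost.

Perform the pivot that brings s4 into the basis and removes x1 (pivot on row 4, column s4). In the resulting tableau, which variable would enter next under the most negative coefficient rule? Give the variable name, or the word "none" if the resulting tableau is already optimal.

Pivot element 3/17. New z-row = old z-row − (-9/34)·(row 4/(3/17)).
Updated z-row coefficients: x1: 3/2, x2: 0, x3: 0, s1: 0, s2: -1, s3: 0, s4: 0, s5: 3/2.
The most negative is -1 in column s2, so s2 would enter next.

s2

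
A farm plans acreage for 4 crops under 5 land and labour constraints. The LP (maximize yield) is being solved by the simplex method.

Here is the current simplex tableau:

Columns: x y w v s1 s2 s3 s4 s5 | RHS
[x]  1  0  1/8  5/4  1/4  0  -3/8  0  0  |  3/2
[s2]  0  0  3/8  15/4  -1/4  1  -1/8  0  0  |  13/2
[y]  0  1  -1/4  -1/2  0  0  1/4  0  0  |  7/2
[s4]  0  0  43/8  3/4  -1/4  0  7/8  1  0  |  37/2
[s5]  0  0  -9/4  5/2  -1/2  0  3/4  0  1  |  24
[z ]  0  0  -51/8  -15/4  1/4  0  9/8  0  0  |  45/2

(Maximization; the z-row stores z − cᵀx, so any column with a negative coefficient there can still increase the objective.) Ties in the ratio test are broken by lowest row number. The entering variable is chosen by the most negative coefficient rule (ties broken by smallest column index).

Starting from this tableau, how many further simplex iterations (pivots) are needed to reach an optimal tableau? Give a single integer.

pivot: w in, s4 out → z = 1911/43
pivot: v in, x out → z = 2487/53
No improving column remains; optimal.

2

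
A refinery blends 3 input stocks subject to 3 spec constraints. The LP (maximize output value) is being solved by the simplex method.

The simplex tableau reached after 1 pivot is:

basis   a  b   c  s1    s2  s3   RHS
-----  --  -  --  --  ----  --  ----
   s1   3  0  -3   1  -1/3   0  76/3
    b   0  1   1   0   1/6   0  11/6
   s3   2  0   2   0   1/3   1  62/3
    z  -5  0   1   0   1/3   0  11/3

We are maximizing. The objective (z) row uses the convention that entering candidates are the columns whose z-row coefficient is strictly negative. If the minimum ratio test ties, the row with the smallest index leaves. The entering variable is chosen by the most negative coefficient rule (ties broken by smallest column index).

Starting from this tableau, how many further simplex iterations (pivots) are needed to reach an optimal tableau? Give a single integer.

2

pivot: a in, s1 out → z = 413/9
pivot: c in, s3 out → z = 149/3
No improving column remains; optimal.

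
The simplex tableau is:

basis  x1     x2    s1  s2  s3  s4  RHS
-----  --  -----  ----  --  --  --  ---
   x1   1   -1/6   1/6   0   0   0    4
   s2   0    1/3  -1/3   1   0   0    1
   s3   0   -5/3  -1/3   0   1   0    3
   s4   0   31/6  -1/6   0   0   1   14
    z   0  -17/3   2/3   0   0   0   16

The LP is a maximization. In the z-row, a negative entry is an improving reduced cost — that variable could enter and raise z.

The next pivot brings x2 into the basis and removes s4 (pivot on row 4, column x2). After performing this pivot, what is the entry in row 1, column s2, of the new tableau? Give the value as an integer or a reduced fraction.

Pivot element is row 4, column x2: 31/6.
Normalize row 4: new (row 4, s2) = 0/(31/6) = 0.
row 1 ← row 1 − (-1/6)·(new row 4): 0 − (-1/6)·0 = 0.

0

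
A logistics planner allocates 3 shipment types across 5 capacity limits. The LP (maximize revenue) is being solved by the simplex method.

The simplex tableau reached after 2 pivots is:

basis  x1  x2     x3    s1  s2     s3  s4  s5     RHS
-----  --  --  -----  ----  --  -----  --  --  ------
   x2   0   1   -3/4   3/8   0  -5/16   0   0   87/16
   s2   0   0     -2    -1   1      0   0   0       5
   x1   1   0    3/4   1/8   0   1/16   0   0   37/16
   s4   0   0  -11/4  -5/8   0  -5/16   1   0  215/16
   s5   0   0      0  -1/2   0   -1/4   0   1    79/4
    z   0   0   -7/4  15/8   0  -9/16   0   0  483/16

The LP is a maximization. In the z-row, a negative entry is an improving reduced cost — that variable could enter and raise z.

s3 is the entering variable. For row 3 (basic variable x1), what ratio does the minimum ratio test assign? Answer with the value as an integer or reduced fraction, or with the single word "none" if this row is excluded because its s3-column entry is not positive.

37

Ratio = RHS / (s3 entry) = (37/16) / (1/16) = 37.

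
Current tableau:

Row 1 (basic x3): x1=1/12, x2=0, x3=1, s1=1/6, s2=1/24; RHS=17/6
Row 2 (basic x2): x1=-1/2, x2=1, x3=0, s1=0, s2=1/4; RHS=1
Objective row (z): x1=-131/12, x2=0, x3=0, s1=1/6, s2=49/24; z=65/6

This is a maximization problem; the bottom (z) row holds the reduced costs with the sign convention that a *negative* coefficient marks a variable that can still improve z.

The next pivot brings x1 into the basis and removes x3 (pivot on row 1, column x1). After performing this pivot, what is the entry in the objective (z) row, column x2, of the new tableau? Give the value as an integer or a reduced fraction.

Pivot element is row 1, column x1: 1/12.
Normalize row 1: new (row 1, x2) = 0/(1/12) = 0.
z-row ← z-row − (-131/12)·(new row 1): 0 − (-131/12)·0 = 0.

0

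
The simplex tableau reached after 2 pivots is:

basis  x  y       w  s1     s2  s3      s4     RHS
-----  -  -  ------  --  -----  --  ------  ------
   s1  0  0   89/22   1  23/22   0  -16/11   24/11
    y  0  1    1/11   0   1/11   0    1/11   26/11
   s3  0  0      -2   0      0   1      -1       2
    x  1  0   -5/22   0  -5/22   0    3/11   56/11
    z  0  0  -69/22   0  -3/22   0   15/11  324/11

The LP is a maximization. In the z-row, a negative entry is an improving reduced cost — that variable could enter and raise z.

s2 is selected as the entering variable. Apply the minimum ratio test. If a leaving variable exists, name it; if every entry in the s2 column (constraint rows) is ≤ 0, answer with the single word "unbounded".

s1

Ratios: row 1 (s1): (24/11)/(23/22) = 48/23; row 2 (y): (26/11)/(1/11) = 26; row 3 (s3): entry 0 ≤ 0, skip; row 4 (x): entry -5/22 ≤ 0, skip.
Minimum ratio is in the s1 row, so s1 leaves.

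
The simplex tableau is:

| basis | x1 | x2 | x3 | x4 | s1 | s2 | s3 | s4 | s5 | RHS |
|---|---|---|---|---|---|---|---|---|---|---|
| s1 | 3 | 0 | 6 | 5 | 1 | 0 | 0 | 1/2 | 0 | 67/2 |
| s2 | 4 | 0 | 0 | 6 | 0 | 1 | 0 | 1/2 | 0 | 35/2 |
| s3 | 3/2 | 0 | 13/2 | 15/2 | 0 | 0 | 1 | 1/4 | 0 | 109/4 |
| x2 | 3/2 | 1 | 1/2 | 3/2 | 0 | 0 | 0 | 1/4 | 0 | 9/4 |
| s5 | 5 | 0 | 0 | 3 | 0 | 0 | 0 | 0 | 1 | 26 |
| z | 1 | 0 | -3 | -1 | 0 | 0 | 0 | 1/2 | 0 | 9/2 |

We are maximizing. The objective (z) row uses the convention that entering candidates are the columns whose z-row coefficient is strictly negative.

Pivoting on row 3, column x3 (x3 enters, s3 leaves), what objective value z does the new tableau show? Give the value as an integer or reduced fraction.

Minimum ratio for x3: (109/4)/(13/2) = 109/26.
z changes by −(z-row coeff of x3)·ratio = −(-3)·(109/26) = 327/26.
New z = 9/2 + (327/26) = 222/13.

222/13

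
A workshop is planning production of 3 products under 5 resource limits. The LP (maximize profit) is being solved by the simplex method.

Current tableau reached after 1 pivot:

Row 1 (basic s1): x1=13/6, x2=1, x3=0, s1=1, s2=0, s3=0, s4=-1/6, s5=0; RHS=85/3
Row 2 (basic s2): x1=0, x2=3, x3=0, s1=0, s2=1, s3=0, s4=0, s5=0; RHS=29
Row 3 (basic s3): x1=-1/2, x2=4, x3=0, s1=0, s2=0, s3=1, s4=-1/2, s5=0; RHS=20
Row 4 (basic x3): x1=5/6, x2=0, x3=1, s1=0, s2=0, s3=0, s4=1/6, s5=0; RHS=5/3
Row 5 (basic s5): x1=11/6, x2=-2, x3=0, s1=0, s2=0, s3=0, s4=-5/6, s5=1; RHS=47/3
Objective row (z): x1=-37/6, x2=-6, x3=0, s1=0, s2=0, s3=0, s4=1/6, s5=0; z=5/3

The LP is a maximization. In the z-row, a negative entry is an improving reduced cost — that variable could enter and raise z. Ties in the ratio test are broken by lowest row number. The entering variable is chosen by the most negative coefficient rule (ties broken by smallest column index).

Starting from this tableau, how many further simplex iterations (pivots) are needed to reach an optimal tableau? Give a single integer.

2

pivot: x1 in, x3 out → z = 14
pivot: x2 in, s3 out → z = 91/2
No improving column remains; optimal.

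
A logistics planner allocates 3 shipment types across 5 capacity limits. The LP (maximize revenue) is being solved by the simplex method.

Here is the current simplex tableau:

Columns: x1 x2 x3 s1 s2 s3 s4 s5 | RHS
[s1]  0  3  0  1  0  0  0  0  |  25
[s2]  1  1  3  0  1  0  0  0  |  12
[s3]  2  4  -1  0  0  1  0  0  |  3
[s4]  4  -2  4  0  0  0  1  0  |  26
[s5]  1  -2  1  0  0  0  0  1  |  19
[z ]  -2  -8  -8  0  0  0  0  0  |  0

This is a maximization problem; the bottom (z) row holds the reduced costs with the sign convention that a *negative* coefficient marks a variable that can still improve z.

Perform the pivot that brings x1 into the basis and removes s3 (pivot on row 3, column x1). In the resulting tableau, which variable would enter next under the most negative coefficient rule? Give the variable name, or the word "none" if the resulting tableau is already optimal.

Pivot element 2. New z-row = old z-row − (-2)·(row 3/2).
Updated z-row coefficients: x1: 0, x2: -4, x3: -9, s1: 0, s2: 0, s3: 1, s4: 0, s5: 0.
The most negative is -9 in column x3, so x3 would enter next.

x3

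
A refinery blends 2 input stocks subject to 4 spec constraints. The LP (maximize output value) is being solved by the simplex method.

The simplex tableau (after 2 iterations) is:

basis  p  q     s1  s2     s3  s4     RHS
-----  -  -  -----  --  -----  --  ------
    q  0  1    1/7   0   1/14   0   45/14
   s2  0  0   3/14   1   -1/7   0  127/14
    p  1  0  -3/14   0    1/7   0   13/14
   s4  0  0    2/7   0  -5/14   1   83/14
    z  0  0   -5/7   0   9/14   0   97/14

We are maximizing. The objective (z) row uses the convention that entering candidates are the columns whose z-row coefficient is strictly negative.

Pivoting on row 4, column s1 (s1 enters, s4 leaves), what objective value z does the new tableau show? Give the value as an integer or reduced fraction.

87/4

Minimum ratio for s1: (83/14)/(2/7) = 83/4.
z changes by −(z-row coeff of s1)·ratio = −(-5/7)·(83/4) = 415/28.
New z = 97/14 + (415/28) = 87/4.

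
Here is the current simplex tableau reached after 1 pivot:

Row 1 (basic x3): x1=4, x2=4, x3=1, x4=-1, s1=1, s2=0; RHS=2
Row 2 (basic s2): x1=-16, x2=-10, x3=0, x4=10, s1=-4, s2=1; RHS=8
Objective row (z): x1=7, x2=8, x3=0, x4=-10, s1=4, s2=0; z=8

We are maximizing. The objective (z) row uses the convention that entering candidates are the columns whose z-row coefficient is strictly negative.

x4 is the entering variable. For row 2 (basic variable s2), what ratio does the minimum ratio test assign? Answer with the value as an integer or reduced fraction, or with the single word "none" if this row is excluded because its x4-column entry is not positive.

Ratio = RHS / (x4 entry) = 8 / 10 = 4/5.

4/5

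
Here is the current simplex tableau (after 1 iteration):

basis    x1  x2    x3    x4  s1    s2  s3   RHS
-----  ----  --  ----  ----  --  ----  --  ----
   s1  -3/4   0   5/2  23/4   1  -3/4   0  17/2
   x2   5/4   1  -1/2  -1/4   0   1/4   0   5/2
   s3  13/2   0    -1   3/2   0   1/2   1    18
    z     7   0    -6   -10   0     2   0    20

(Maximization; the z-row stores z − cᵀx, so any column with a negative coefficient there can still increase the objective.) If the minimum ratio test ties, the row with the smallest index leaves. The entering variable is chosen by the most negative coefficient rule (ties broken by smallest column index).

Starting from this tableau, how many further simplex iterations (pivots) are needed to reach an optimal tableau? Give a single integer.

2

pivot: x4 in, s1 out → z = 800/23
pivot: x3 in, x4 out → z = 202/5
No improving column remains; optimal.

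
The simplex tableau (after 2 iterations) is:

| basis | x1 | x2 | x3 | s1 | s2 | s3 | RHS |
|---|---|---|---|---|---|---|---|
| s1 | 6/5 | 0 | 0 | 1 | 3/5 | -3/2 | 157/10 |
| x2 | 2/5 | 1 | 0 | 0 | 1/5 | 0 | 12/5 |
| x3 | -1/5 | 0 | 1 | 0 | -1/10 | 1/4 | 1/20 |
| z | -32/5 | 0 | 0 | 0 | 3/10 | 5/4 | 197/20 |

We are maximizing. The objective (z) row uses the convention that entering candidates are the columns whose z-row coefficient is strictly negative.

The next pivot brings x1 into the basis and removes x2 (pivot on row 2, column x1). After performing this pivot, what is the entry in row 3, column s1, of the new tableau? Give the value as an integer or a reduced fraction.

0

Pivot element is row 2, column x1: 2/5.
Normalize row 2: new (row 2, s1) = 0/(2/5) = 0.
row 3 ← row 3 − (-1/5)·(new row 2): 0 − (-1/5)·0 = 0.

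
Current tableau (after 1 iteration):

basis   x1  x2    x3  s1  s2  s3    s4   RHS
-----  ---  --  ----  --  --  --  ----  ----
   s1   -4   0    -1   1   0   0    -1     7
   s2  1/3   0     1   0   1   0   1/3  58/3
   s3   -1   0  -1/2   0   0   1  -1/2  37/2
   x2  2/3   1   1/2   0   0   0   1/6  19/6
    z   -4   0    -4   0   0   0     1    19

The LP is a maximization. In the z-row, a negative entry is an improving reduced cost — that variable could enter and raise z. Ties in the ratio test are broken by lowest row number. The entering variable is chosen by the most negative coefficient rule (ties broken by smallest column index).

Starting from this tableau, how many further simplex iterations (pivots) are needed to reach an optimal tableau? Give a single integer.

pivot: x1 in, x2 out → z = 38
pivot: x3 in, x1 out → z = 133/3
No improving column remains; optimal.

2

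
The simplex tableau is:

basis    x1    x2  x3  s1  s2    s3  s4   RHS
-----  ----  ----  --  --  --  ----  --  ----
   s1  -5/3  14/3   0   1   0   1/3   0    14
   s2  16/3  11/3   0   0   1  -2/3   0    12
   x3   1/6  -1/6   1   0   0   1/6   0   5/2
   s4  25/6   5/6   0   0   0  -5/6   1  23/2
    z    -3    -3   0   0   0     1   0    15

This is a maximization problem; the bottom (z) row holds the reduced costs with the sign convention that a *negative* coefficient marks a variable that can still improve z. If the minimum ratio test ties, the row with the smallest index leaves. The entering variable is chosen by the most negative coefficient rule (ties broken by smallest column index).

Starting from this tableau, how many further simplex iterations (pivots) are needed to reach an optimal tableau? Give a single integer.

2

pivot: x1 in, s2 out → z = 87/4
pivot: x2 in, s1 out → z = 763/31
No improving column remains; optimal.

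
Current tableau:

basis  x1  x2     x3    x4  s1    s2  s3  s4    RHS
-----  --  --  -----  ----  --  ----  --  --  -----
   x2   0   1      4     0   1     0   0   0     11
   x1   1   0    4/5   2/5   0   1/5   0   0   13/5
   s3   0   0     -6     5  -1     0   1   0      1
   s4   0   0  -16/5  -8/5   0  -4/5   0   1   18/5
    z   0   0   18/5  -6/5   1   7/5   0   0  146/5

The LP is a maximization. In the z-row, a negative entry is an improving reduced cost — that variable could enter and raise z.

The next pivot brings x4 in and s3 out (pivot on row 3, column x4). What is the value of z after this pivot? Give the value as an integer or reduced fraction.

736/25

Minimum ratio for x4: 1/5 = 1/5.
z changes by −(z-row coeff of x4)·ratio = −(-6/5)·(1/5) = 6/25.
New z = 146/5 + (6/25) = 736/25.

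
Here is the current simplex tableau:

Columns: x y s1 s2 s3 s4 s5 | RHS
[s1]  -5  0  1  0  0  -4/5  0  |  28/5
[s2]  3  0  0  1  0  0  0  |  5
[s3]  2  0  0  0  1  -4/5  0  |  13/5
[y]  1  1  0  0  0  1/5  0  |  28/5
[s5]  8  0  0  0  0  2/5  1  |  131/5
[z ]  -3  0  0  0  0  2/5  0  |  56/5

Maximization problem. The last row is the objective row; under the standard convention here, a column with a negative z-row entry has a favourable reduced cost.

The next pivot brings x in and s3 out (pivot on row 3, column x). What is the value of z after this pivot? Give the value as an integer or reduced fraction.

151/10

Minimum ratio for x: (13/5)/2 = 13/10.
z changes by −(z-row coeff of x)·ratio = −(-3)·(13/10) = 39/10.
New z = 56/5 + (39/10) = 151/10.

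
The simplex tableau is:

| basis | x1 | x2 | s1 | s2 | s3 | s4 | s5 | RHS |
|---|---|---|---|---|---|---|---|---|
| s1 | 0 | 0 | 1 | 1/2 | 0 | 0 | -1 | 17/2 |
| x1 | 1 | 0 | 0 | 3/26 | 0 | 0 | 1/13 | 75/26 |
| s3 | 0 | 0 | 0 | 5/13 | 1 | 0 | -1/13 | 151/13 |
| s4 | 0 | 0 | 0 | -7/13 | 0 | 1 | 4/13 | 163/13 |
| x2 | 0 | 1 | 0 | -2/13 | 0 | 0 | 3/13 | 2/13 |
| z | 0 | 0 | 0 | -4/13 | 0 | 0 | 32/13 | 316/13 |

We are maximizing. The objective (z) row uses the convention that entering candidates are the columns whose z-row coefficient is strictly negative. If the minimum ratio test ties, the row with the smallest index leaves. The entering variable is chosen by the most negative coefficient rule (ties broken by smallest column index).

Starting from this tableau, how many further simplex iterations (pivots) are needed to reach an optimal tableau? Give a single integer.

1

pivot: s2 in, s1 out → z = 384/13
No improving column remains; optimal.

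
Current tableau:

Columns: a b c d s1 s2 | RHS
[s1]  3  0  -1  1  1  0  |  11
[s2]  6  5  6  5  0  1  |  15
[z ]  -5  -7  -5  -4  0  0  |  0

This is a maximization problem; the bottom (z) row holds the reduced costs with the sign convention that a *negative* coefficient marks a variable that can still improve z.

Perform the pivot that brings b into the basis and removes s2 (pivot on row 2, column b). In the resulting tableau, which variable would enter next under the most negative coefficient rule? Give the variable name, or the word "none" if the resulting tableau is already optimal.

none

Pivot element 5. New z-row = old z-row − (-7)·(row 2/5).
Updated z-row coefficients: a: 17/5, b: 0, c: 17/5, d: 3, s1: 0, s2: 7/5.
No coefficient is strictly negative; the tableau after this pivot is optimal.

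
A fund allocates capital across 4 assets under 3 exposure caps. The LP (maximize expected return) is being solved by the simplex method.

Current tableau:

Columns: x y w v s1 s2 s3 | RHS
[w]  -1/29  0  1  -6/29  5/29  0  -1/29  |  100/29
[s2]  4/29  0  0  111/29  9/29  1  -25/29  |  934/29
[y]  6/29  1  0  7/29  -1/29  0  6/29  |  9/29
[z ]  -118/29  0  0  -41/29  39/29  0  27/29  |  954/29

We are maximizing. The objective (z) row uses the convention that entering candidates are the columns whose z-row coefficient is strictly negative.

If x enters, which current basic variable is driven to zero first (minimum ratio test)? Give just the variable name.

Ratios: row 1 (w): entry -1/29 ≤ 0, skip; row 2 (s2): (934/29)/(4/29) = 467/2; row 3 (y): (9/29)/(6/29) = 3/2.
Minimum ratio 3/2 is in the y row, so y leaves.

y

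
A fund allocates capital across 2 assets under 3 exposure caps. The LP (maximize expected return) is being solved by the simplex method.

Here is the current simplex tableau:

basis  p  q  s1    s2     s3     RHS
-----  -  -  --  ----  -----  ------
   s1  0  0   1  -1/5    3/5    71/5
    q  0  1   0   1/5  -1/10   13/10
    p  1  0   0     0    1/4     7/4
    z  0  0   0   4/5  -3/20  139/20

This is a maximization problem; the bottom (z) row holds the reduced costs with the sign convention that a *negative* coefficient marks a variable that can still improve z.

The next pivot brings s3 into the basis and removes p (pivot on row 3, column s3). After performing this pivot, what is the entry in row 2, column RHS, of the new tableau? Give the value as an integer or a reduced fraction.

Pivot element is row 3, column s3: 1/4.
Normalize row 3: new (row 3, RHS) = (7/4)/(1/4) = 7.
row 2 ← row 2 − (-1/10)·(new row 3): 13/10 − (-1/10)·7 = 2.

2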